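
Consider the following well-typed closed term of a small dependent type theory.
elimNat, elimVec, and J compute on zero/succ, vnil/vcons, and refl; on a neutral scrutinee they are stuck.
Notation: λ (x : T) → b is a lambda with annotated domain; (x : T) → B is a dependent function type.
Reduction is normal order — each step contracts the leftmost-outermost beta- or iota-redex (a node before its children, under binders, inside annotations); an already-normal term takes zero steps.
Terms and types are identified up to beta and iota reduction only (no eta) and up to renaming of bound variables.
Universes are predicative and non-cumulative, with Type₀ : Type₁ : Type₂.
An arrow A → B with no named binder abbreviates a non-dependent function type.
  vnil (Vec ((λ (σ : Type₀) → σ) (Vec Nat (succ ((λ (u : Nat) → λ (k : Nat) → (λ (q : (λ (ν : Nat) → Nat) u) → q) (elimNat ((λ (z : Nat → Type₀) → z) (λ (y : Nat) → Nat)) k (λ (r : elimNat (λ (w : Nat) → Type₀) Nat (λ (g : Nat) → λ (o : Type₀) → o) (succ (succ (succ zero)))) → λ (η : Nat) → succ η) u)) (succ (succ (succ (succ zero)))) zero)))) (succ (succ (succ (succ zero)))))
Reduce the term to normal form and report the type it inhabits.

reduced normal form:
  vnil (Vec (Vec Nat (succ (succ (succ (succ (succ zero)))))) (succ (succ (succ (succ zero)))))
inferred type:
  Vec (Vec (Vec Nat (succ (succ (succ (succ (succ zero)))))) (succ (succ (succ (succ zero))))) zero


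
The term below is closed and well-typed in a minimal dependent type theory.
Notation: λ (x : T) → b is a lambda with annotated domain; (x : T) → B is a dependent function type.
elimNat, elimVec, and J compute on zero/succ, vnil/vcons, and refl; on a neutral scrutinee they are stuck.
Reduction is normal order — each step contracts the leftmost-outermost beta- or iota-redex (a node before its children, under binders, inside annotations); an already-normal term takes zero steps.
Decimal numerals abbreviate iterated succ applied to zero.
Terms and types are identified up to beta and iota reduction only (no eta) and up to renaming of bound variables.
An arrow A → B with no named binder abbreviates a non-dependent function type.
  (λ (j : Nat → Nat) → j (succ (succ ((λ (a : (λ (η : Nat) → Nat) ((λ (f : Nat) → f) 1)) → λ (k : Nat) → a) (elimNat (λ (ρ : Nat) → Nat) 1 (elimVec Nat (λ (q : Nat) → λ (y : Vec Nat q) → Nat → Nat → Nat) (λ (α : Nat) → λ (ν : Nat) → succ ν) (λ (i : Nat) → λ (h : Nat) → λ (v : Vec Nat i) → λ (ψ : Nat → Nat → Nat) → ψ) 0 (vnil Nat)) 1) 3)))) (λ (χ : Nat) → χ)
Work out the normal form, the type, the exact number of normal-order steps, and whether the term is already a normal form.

normal form:
  4
the term's type:
  Nat
steps to reach normal form (normal order): 9
term was already normal: no
first redex: a beta-redex


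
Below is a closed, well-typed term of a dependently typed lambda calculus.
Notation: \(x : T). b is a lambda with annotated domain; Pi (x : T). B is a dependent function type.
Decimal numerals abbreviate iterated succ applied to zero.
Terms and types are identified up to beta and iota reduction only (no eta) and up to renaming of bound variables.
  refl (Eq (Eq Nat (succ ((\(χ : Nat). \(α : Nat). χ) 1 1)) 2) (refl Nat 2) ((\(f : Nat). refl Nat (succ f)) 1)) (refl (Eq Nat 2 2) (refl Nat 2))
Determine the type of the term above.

type:
  Eq (Eq (Eq Nat 2 2) (refl Nat 2) (refl Nat 2)) (refl (Eq Nat 2 2) (refl Nat 2)) (refl (Eq Nat 2 2) (refl Nat 2))


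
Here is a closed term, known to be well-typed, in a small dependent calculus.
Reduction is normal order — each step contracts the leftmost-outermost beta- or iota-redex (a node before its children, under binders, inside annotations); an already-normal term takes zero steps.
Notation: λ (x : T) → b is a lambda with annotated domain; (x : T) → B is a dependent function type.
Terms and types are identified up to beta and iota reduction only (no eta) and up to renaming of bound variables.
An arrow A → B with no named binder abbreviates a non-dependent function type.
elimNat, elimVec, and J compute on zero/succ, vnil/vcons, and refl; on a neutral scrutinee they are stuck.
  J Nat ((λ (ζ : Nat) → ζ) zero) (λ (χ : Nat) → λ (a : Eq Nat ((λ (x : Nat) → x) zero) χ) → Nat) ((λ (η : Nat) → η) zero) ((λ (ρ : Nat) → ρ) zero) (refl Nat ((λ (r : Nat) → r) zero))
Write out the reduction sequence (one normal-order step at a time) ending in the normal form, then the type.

reduction (normal order):
  J Nat ((λ (ζ : Nat) → ζ) zero) (λ (χ : Nat) → λ (a : Eq Nat ((λ (x : Nat) → x) zero) χ) → Nat) ((λ (η : Nat) → η) zero) ((λ (ρ : Nat) → ρ) zero) (refl Nat ((λ (r : Nat) → r) zero))
  ~> (λ (ζ : Nat) → ζ) zero
  ~> zero
inferred type:
  Nat


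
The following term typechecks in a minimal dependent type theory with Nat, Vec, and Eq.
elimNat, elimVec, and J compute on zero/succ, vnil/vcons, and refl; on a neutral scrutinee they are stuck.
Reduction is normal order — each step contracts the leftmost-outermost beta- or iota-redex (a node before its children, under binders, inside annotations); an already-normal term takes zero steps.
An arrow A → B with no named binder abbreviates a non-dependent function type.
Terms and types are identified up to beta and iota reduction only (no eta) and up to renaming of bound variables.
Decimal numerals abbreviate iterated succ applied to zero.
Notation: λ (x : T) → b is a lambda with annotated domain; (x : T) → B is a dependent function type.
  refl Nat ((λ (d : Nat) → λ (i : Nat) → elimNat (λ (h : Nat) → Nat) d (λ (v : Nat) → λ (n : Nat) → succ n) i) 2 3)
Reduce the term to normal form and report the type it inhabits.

normal form:
  refl Nat 5
inferred type:
  Eq Nat 5 5


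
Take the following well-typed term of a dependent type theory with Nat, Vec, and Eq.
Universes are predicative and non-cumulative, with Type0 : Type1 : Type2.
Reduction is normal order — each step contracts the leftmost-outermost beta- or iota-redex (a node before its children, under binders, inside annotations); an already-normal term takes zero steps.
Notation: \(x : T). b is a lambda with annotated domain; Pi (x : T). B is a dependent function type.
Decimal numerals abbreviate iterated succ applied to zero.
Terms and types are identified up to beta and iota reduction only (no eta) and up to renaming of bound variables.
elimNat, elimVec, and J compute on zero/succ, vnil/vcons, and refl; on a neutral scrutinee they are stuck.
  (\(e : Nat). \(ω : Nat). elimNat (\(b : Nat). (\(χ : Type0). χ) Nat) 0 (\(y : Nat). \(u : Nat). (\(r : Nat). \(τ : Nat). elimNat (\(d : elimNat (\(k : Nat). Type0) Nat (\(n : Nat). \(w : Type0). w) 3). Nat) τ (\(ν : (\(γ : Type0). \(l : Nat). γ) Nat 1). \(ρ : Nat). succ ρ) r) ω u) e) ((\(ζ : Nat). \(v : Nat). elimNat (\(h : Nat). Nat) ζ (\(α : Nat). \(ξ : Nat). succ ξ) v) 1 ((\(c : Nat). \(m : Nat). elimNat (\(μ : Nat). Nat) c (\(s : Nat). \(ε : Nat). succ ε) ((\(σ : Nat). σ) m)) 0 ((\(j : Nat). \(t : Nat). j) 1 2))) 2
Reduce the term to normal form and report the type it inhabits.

reduced normal form:
  4
the term's type:
  Nat


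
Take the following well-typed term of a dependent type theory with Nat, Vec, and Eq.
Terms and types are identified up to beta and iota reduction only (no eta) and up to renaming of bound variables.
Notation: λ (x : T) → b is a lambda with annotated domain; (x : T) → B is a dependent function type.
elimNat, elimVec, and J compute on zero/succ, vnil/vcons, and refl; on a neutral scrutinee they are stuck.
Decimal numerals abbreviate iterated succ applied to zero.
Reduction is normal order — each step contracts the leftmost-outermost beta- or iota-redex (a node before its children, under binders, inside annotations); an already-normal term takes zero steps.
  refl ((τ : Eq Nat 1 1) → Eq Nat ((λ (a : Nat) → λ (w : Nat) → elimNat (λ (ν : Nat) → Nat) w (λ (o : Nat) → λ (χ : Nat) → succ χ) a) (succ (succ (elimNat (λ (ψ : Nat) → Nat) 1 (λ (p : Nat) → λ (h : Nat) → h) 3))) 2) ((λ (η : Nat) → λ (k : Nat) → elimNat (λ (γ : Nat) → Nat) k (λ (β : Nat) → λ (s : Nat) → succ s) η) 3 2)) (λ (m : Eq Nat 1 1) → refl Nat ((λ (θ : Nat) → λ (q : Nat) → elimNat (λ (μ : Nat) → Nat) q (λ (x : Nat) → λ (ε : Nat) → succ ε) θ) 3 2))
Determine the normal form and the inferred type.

normal form:
  refl ((τ : Eq Nat 1 1) → Eq Nat 5 5) (λ (a : Eq Nat 1 1) → refl Nat 5)
the term's type:
  Eq ((τ : Eq Nat 1 1) → Eq Nat 5 5) (λ (a : Eq Nat 1 1) → refl Nat 5) (λ (w : Eq Nat 1 1) → refl Nat 5)


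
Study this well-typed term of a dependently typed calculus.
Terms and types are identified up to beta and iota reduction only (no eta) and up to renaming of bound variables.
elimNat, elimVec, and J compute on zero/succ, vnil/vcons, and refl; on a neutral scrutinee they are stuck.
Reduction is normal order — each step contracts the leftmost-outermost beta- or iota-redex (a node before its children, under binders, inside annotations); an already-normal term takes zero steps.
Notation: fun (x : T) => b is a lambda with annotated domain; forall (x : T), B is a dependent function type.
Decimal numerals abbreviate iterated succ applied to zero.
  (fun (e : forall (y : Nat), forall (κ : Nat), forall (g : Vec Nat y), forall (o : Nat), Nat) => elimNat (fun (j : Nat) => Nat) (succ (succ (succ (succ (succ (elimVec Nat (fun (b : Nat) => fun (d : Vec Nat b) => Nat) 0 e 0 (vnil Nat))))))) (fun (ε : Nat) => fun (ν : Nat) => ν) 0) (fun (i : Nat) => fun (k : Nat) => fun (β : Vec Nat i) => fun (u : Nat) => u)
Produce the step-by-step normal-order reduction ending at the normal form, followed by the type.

normal-order reduction sequence:
  (fun (e : forall (y : Nat), forall (κ : Nat), forall (g : Vec Nat y), forall (o : Nat), Nat) => elimNat (fun (j : Nat) => Nat) (succ (succ (succ (succ (succ (elimVec Nat (fun (b : Nat) => fun (d : Vec Nat b) => Nat) 0 e 0 (vnil Nat))))))) (fun (ε : Nat) => fun (ν : Nat) => ν) 0) (fun (i : Nat) => fun (k : Nat) => fun (β : Vec Nat i) => fun (u : Nat) => u)
  ~> elimNat (fun (e : Nat) => Nat) (succ (succ (succ (succ (succ (elimVec Nat (fun (y : Nat) => fun (κ : Vec Nat y) => Nat) 0 (fun (g : Nat) => fun (o : Nat) => fun (j : Vec Nat g) => fun (b : Nat) => b) 0 (vnil Nat))))))) (fun (d : Nat) => fun (ε : Nat) => ε) 0
  ~> succ (succ (succ (succ (succ (elimVec Nat (fun (e : Nat) => fun (y : Vec Nat e) => Nat) 0 (fun (κ : Nat) => fun (g : Nat) => fun (o : Vec Nat κ) => fun (j : Nat) => j) 0 (vnil Nat))))))
  ~> 5
the term's type:
  Nat


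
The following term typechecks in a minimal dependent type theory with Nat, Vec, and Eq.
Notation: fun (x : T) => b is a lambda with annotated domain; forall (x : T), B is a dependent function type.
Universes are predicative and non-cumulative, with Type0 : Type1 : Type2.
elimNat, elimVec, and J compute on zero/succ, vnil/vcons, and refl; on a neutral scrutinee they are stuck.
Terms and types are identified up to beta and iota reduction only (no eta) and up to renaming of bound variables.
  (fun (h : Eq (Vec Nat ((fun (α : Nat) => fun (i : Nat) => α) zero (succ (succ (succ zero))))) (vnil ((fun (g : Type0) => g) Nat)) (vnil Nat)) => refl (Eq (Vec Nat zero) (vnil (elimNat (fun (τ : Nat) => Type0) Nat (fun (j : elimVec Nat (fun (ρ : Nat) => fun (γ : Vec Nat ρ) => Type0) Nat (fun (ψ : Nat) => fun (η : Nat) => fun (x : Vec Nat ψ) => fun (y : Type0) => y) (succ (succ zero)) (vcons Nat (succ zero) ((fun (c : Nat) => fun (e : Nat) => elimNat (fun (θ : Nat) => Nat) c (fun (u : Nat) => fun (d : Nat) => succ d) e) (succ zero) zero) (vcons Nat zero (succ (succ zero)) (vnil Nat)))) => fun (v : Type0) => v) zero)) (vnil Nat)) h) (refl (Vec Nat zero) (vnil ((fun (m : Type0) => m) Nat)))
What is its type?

the term's type:
  Eq (Eq (Vec Nat zero) (vnil Nat) (vnil Nat)) (refl (Vec Nat zero) (vnil Nat)) (refl (Vec Nat zero) (vnil Nat))


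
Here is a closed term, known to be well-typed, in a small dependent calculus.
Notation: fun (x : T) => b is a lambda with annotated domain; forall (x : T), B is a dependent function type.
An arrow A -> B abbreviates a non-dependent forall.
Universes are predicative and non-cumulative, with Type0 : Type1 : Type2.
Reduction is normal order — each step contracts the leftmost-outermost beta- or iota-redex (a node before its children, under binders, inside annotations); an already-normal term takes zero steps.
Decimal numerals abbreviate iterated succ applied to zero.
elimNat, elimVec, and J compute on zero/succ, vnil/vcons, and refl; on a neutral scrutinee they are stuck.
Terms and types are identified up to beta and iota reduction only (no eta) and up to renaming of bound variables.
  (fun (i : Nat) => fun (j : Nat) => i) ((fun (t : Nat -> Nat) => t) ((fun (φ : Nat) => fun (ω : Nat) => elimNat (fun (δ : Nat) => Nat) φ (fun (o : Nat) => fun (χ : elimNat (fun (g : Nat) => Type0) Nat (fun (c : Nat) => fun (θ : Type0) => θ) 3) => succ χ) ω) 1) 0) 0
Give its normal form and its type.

reduced normal form:
  1
the term's type:
  Nat


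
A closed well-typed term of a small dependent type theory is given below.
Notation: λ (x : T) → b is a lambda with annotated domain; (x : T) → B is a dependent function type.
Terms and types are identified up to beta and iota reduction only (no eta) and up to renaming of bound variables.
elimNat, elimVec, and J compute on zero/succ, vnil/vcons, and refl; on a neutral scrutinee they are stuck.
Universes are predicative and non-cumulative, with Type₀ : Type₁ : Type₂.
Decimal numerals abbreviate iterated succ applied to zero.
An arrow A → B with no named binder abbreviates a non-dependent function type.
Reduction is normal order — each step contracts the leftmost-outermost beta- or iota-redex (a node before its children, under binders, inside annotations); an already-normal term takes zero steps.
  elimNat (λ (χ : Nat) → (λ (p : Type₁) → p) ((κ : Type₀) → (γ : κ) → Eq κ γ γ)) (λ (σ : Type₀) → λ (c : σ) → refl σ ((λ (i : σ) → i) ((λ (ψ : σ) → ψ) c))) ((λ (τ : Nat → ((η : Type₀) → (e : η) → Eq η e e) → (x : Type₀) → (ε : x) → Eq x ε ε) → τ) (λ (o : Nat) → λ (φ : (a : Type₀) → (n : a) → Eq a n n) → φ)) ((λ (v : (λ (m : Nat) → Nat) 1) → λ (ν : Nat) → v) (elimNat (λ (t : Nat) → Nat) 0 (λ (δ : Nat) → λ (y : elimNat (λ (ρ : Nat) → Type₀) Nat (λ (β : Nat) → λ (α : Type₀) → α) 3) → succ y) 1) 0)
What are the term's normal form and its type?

resulting normal form:
  λ (χ : Type₀) → λ (p : χ) → refl χ p
type:
  (χ : Type₀) → (p : χ) → Eq χ p p


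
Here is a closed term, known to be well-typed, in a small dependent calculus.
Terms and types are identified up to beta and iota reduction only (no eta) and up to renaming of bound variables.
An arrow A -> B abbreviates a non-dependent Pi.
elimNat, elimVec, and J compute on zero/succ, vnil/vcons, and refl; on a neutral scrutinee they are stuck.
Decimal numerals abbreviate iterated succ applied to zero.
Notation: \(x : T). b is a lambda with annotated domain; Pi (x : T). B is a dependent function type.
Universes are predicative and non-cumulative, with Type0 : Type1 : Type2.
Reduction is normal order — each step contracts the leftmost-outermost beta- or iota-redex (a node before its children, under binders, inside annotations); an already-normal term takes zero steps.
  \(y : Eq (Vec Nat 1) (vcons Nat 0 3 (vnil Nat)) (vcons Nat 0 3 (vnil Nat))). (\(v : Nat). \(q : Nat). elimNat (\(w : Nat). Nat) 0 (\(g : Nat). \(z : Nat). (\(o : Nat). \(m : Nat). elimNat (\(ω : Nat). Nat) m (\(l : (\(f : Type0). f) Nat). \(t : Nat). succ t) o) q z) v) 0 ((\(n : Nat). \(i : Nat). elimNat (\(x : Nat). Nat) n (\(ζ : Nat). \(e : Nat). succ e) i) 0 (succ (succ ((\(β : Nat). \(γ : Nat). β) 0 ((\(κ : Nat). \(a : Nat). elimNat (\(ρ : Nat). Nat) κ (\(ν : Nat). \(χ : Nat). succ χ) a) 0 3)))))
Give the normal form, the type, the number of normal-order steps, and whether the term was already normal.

normal form:
  \(y : Eq (Vec Nat 1) (vcons Nat 0 3 (vnil Nat)) (vcons Nat 0 3 (vnil Nat))). 0
the term's type:
  Eq (Vec Nat 1) (vcons Nat 0 3 (vnil Nat)) (vcons Nat 0 3 (vnil Nat)) -> Nat
reduction steps (normal order): 3
term was already normal: no
first redex: a beta-redex


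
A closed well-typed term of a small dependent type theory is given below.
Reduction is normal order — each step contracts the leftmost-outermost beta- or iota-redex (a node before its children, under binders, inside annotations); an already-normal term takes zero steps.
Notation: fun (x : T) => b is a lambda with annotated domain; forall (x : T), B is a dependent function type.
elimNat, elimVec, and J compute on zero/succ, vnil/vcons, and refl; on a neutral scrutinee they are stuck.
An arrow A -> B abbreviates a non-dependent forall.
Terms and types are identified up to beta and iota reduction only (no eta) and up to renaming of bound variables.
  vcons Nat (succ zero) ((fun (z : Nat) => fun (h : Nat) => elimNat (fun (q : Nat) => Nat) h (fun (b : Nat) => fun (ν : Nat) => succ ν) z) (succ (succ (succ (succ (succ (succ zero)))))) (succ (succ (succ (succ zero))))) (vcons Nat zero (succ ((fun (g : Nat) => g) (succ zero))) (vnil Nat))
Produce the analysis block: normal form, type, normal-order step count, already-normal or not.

resulting normal form:
  vcons Nat (succ zero) (succ (succ (succ (succ (succ (succ (succ (succ (succ (succ zero)))))))))) (vcons Nat zero (succ (succ zero)) (vnil Nat))
the term's type:
  Vec Nat (succ (succ zero))
steps to reach normal form (normal order): 22
already normal: no
first redex: a beta-redex


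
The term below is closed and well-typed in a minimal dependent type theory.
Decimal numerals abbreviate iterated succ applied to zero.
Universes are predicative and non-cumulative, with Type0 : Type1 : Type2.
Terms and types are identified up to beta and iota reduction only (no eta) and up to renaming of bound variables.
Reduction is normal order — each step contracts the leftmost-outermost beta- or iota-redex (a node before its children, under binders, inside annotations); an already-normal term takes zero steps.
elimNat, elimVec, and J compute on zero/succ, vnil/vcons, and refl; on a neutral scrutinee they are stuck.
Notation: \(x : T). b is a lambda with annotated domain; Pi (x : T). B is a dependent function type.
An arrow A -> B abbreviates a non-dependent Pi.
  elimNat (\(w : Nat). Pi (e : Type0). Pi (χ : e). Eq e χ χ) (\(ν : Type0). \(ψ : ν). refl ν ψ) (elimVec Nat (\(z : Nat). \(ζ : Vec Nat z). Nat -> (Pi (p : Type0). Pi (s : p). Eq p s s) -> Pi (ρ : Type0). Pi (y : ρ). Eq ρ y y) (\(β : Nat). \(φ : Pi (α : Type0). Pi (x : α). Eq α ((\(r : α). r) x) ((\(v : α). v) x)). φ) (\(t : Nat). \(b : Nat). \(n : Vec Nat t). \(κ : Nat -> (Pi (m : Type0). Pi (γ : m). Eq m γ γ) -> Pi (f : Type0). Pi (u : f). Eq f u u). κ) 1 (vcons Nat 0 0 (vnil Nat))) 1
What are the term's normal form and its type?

normal form:
  \(w : Type0). \(e : w). refl w e
type:
  Pi (w : Type0). Pi (e : w). Eq w e e
observation: reduction starts at an elimNat iota-redex, and 10 normal-order steps reach the normal form.


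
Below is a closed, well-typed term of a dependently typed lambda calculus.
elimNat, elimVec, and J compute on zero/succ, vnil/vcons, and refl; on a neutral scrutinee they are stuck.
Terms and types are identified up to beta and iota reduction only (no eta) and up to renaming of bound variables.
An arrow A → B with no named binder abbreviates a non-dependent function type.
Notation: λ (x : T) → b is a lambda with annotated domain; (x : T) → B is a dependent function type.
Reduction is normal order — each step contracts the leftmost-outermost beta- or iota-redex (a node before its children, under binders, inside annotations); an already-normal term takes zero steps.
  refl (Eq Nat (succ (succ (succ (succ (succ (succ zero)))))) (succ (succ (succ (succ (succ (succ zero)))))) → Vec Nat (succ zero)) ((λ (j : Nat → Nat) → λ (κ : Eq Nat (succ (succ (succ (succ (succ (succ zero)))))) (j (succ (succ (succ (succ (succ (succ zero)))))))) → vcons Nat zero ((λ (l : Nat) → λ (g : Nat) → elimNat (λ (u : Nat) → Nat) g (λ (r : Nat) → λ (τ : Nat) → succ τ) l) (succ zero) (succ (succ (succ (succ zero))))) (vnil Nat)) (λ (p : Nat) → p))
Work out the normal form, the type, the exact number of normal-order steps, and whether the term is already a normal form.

resulting normal form:
  refl (Eq Nat (succ (succ (succ (succ (succ (succ zero)))))) (succ (succ (succ (succ (succ (succ zero)))))) → Vec Nat (succ zero)) (λ (j : Eq Nat (succ (succ (succ (succ (succ (succ zero)))))) (succ (succ (succ (succ (succ (succ zero))))))) → vcons Nat zero (succ (succ (succ (succ (succ zero))))) (vnil Nat))
inferred type:
  Eq (Eq Nat (succ (succ (succ (succ (succ (succ zero)))))) (succ (succ (succ (succ (succ (succ zero)))))) → Vec Nat (succ zero)) (λ (j : Eq Nat (succ (succ (succ (succ (succ (succ zero)))))) (succ (succ (succ (succ (succ (succ zero))))))) → vcons Nat zero (succ (succ (succ (succ (succ zero))))) (vnil Nat)) (λ (κ : Eq Nat (succ (succ (succ (succ (succ (succ zero)))))) (succ (succ (succ (succ (succ (succ zero))))))) → vcons Nat zero (succ (succ (succ (succ (succ zero))))) (vnil Nat))
reduction steps (normal order): 8
started in normal form: no
first redex: a beta-redex


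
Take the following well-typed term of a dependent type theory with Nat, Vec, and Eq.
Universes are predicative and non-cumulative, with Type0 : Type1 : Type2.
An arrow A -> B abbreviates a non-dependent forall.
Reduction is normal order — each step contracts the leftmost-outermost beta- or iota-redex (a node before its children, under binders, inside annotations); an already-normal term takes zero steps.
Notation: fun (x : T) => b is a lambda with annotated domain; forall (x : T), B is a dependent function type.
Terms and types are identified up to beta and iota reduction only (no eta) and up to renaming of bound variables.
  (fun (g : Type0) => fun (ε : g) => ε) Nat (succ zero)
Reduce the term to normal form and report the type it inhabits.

normal form:
  succ zero
type:
  Nat


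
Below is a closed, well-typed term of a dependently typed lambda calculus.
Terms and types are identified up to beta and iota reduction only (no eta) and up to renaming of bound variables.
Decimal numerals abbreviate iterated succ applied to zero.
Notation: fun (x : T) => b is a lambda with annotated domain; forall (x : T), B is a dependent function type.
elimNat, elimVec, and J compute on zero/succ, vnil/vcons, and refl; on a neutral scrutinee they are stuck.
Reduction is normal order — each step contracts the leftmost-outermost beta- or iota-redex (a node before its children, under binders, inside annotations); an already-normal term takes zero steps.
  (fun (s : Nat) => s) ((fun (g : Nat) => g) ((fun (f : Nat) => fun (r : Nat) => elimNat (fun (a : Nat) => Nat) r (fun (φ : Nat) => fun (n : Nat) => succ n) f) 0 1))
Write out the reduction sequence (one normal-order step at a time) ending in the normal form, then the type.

reduction (normal order):
  (fun (s : Nat) => s) ((fun (g : Nat) => g) ((fun (f : Nat) => fun (r : Nat) => elimNat (fun (a : Nat) => Nat) r (fun (φ : Nat) => fun (n : Nat) => succ n) f) 0 1))
  ~> (fun (s : Nat) => s) ((fun (g : Nat) => fun (f : Nat) => elimNat (fun (r : Nat) => Nat) f (fun (a : Nat) => fun (φ : Nat) => succ φ) g) 0 1)
  ~> (fun (s : Nat) => fun (g : Nat) => elimNat (fun (f : Nat) => Nat) g (fun (r : Nat) => fun (a : Nat) => succ a) s) 0 1
  ~> (fun (s : Nat) => elimNat (fun (g : Nat) => Nat) s (fun (f : Nat) => fun (r : Nat) => succ r) 0) 1
  ~> elimNat (fun (s : Nat) => Nat) 1 (fun (g : Nat) => fun (f : Nat) => succ f) 0
  ~> 1
type:
  Nat


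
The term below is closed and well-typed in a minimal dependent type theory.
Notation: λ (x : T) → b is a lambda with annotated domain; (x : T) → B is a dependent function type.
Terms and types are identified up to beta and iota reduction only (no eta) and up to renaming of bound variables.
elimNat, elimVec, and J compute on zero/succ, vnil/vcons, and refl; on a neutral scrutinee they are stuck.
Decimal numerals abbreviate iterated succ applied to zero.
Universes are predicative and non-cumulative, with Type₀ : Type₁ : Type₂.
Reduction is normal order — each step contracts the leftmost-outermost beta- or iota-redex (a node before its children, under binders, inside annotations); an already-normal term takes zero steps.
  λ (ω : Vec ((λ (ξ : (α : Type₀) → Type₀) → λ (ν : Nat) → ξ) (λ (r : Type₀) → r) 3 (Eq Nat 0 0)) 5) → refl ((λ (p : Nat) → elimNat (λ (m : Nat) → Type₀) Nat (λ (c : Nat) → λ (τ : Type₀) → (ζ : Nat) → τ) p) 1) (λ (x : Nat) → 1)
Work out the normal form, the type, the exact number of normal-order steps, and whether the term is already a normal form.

reduced normal form:
  λ (ω : Vec (Eq Nat 0 0) 5) → refl ((ξ : Nat) → Nat) (λ (α : Nat) → 1)
type:
  (ω : Vec (Eq Nat 0 0) 5) → Eq ((ξ : Nat) → Nat) (λ (α : Nat) → 1) (λ (ν : Nat) → 1)
reduction steps (normal order): 8
term was already normal: no
first contracted redex: a beta-redex


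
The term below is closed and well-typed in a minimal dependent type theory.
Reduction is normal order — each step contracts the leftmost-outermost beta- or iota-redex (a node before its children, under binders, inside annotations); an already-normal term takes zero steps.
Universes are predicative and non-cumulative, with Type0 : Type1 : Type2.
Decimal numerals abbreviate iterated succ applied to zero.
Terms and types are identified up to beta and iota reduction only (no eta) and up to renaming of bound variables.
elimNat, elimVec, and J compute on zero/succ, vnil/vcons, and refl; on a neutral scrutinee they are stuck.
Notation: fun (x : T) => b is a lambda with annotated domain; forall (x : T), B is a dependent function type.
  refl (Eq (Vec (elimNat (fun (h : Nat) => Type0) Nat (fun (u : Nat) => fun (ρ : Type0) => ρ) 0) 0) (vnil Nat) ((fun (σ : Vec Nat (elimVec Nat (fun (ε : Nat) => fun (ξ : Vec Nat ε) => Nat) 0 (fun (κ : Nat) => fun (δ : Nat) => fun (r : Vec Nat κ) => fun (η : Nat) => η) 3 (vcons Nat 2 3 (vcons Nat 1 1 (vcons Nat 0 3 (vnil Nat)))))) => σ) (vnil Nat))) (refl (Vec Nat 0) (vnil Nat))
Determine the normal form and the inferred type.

resulting normal form:
  refl (Eq (Vec Nat 0) (vnil Nat) (vnil Nat)) (refl (Vec Nat 0) (vnil Nat))
the term's type:
  Eq (Eq (Vec Nat 0) (vnil Nat) (vnil Nat)) (refl (Vec Nat 0) (vnil Nat)) (refl (Vec Nat 0) (vnil Nat))


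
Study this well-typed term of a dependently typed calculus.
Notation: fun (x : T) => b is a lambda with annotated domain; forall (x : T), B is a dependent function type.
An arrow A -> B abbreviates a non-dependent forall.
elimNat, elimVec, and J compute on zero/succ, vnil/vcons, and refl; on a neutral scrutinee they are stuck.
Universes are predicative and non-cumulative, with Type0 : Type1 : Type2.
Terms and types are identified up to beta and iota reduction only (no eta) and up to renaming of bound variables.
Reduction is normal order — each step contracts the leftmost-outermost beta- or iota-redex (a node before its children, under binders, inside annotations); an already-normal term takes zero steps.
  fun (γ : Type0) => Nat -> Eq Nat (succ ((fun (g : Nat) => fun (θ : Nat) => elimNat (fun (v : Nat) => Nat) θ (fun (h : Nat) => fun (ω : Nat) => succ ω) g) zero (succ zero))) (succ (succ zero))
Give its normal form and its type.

reduced normal form:
  fun (γ : Type0) => Nat -> Eq Nat (succ (succ zero)) (succ (succ zero))
type:
  Type0 -> Type0
observation: the leftmost-outermost redex is a beta-redex, and normalization takes 3 steps.


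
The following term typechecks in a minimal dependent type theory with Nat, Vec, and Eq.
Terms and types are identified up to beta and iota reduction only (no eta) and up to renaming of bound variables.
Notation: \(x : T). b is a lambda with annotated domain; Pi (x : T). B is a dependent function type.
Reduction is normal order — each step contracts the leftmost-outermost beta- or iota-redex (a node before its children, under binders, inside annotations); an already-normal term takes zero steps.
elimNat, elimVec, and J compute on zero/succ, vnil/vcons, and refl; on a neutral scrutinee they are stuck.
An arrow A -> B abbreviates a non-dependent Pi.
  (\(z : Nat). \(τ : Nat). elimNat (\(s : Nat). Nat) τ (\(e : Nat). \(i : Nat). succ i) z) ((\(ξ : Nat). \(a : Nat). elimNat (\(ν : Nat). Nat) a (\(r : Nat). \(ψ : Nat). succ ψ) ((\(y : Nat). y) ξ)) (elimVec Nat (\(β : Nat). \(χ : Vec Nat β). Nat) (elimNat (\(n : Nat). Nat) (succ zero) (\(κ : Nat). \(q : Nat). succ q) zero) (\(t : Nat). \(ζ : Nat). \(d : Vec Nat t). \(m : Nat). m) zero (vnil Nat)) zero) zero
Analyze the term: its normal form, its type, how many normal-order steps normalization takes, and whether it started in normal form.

resulting normal form:
  succ zero
inferred type:
  Nat
normal-order step count: 15
term was already normal: no
first redex: a beta-redex


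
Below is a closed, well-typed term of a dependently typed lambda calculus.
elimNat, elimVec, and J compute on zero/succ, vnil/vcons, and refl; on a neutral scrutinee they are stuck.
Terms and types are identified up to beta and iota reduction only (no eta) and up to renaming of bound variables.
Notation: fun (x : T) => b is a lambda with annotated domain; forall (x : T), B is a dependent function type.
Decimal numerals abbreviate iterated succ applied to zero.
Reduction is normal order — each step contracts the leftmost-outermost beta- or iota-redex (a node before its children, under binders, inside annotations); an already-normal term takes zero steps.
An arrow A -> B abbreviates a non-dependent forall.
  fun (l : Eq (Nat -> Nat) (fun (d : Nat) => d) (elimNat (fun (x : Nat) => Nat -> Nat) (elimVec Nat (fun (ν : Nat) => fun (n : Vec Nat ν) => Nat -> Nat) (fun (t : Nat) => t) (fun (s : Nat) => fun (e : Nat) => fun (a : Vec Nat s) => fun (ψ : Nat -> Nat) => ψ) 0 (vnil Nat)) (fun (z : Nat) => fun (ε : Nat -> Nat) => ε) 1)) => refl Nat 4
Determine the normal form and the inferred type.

resulting normal form:
  fun (l : Eq (Nat -> Nat) (fun (d : Nat) => d) (fun (x : Nat) => x)) => refl Nat 4
the term's type:
  Eq (Nat -> Nat) (fun (l : Nat) => l) (fun (d : Nat) => d) -> Eq Nat 4 4
observation: 5 normal-order steps normalize the term, beginning with an elimNat iota-redex.


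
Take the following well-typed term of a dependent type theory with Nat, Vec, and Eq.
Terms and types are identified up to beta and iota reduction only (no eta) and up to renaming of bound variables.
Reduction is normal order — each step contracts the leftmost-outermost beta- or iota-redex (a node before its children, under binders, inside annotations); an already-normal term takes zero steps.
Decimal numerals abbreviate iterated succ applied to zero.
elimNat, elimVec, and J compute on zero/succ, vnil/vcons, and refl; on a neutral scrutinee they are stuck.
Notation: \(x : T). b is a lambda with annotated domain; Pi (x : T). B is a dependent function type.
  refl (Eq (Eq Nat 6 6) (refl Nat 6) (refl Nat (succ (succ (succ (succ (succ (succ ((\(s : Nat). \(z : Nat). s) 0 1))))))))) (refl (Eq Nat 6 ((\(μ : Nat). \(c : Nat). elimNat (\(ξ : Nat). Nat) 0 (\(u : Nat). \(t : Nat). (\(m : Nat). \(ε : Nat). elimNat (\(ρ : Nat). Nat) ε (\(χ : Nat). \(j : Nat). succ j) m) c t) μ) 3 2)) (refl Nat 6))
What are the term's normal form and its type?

resulting normal form:
  refl (Eq (Eq Nat 6 6) (refl Nat 6) (refl Nat 6)) (refl (Eq Nat 6 6) (refl Nat 6))
the term's type:
  Eq (Eq (Eq Nat 6 6) (refl Nat 6) (refl Nat 6)) (refl (Eq Nat 6 6) (refl Nat 6)) (refl (Eq Nat 6 6) (refl Nat 6))


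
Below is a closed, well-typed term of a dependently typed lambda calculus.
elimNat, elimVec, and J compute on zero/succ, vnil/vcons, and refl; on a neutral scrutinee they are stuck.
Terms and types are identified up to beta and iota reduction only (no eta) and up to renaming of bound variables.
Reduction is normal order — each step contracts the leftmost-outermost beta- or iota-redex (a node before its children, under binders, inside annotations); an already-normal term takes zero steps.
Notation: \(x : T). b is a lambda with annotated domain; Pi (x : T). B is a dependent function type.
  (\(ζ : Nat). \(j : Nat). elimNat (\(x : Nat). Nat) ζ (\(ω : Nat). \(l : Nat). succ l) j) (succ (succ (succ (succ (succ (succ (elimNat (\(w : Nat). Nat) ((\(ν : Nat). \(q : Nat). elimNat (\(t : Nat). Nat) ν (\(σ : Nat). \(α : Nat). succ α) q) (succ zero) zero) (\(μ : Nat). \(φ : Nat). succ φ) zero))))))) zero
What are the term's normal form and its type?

reduced normal form:
  succ (succ (succ (succ (succ (succ (succ zero))))))
inferred type:
  Nat
observation: contracting a beta-redex first, the term normalizes in 7 steps.


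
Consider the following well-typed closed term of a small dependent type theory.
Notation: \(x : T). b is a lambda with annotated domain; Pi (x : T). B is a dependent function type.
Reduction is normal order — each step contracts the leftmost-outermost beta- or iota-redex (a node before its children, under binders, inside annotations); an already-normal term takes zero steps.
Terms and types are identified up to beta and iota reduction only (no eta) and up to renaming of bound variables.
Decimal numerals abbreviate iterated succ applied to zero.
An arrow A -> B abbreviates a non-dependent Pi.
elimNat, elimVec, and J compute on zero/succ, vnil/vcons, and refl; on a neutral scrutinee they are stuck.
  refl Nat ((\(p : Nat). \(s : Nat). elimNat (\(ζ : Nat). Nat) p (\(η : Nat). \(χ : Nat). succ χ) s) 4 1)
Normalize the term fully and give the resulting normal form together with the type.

resulting normal form:
  refl Nat 5
inferred type:
  Eq Nat 5 5


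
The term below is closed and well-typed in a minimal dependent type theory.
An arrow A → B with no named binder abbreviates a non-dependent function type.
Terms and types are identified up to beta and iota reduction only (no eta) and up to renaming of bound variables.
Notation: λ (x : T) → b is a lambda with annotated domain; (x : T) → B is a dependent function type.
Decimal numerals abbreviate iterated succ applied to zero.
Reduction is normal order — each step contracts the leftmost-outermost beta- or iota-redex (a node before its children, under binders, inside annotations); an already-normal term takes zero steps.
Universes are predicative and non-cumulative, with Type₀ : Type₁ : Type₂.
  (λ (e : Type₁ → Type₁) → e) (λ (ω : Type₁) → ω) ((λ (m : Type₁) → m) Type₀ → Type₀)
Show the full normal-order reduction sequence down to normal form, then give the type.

normal-order reduction:
  (λ (e : Type₁ → Type₁) → e) (λ (ω : Type₁) → ω) ((λ (m : Type₁) → m) Type₀ → Type₀)
  ~> (λ (e : Type₁) → e) ((λ (ω : Type₁) → ω) Type₀ → Type₀)
  ~> (λ (e : Type₁) → e) Type₀ → Type₀
  ~> Type₀ → Type₀
inferred type:
  Type₁


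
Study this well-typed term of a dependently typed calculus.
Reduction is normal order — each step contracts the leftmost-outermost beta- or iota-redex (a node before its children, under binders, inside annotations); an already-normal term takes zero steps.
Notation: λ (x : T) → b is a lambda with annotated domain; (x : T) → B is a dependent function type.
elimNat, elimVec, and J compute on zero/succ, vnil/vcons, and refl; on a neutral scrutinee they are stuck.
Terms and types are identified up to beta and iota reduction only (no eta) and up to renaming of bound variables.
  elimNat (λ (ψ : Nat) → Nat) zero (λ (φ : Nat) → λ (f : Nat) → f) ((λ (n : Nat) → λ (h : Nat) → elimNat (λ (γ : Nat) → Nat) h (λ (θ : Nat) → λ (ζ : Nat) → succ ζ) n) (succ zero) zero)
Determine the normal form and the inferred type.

resulting normal form:
  zero
inferred type:
  Nat
observation: reduction starts at a beta-redex, and 10 normal-order steps reach the normal form.


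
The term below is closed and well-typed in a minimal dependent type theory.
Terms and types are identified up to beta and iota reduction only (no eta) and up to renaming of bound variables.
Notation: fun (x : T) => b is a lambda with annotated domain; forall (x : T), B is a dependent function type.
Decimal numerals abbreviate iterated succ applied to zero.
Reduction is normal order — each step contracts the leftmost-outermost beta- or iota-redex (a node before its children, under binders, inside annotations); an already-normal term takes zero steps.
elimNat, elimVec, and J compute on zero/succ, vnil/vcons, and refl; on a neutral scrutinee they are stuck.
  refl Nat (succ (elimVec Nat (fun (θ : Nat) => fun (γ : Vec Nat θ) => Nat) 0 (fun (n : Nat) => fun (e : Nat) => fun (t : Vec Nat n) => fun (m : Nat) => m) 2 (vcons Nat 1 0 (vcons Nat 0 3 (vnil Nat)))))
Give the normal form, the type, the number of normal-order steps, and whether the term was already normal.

reduced normal form:
  refl Nat 1
the term's type:
  Eq Nat 1 1
normal-order step count: 11
already normal: no
first redex: an elimVec iota-redex


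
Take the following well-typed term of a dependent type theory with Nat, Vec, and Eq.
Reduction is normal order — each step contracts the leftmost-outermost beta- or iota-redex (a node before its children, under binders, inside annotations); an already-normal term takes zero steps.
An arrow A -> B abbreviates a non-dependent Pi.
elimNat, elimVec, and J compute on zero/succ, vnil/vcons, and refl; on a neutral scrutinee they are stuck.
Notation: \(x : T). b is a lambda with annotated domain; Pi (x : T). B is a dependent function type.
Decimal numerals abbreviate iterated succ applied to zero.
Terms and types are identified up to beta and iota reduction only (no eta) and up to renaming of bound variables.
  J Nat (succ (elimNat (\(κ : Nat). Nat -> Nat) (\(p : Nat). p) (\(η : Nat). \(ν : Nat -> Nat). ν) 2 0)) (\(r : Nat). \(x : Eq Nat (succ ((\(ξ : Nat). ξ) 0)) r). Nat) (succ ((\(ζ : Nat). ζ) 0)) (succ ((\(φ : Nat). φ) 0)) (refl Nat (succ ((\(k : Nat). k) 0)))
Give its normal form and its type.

normal form:
  1
inferred type:
  Nat
observation: 2 normal-order steps normalize the term, beginning with a J iota-redex.


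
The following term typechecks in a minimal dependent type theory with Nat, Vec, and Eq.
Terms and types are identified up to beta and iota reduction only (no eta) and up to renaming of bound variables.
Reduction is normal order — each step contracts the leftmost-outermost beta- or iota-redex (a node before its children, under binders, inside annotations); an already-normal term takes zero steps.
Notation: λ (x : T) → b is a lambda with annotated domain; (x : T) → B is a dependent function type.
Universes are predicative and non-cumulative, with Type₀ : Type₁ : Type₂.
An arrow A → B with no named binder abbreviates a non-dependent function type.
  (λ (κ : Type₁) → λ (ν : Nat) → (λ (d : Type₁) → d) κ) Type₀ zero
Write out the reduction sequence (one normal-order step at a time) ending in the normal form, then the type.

normal-order reduction:
  (λ (κ : Type₁) → λ (ν : Nat) → (λ (d : Type₁) → d) κ) Type₀ zero
  ~> (λ (κ : Nat) → (λ (ν : Type₁) → ν) Type₀) zero
  ~> (λ (κ : Type₁) → κ) Type₀
  ~> Type₀
inferred type:
  Type₁


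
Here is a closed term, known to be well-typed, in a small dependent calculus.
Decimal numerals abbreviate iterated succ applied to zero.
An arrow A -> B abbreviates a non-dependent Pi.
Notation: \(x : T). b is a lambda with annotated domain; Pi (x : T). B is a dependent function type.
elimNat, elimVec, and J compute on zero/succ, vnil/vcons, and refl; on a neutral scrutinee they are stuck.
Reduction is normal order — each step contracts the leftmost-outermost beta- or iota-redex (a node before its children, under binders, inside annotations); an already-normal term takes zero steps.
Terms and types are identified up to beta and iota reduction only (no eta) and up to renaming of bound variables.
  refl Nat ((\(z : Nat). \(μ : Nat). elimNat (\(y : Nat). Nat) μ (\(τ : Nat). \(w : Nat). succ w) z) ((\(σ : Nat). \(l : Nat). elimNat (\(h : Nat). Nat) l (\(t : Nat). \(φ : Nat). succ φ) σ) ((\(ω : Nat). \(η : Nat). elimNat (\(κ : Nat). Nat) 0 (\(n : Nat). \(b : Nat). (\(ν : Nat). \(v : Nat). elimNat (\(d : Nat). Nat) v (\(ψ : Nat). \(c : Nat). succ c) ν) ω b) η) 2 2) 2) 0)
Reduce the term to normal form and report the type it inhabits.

resulting normal form:
  refl Nat 6
the term's type:
  Eq Nat 6 6
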